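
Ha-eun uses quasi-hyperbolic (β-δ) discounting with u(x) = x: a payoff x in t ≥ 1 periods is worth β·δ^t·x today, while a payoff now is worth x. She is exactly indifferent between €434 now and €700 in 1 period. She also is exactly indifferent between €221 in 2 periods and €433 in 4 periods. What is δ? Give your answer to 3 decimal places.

δ ≈ 0.714

Both payoffs in the second observation are in the future, so β drops out: δ^2·221 = δ^4·433 ⇒ δ^2 = 221/433 = 0.51039, so δ = 0.71442.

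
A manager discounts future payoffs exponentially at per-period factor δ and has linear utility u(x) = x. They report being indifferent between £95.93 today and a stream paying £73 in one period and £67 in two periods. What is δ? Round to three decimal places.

Present value of the stream is 73·δ + 67·δ². Indifference gives 73δ + 67δ² = 95.93.
Rearranged: 67δ² + 73δ − 95.93 = 0.
δ = (−73 + √(73² + 4·67·95.93)) / (2·67) = (−73 + √31038.24) / 134 ≈ 0.770.

δ ≈ 0.770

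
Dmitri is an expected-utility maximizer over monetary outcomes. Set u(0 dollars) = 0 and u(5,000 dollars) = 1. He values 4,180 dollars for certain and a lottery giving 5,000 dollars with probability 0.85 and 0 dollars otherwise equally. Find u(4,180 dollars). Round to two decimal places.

0.85

The indifference gives u(4,180 dollars) = 0.85·u(5,000 dollars) + 0.15·u(0 dollars) = 0.85·1 + 0.15·0 = 0.85.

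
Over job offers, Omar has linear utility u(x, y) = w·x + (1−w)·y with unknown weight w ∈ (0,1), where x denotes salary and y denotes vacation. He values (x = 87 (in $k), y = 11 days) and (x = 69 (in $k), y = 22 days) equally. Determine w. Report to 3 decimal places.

Equating utilities: w·87 + (1−w)·11 = w·69 + (1−w)·22.
Rearranging, 18·w − 11·(1−w) = 0.
Hence w = 11/(18+11) = 11/29 = 0.379.

w = 0.379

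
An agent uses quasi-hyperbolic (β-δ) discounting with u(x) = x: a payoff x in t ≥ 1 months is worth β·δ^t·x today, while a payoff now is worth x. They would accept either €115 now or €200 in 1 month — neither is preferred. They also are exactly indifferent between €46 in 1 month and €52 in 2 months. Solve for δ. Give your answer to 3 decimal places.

The second indifference involves only future payoffs, so β cancels: β·δ^1·46 = β·δ^2·52, giving δ = 46/52 = 0.88462.

δ ≈ 0.885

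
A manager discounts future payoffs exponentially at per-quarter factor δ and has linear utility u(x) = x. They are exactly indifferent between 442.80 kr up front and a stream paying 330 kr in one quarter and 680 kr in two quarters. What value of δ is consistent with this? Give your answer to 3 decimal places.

δ ≈ 0.600

The stream is worth 330δ + 680δ² today, so 330δ + 680δ² = 442.80.
Rearranged: 680δ² + 330δ − 442.80 = 0.
The positive root is δ = [−330 + √(330² + 4·680·442.80)] / (2·680) = (−330 + 1146.000)/1360 ≈ 0.600.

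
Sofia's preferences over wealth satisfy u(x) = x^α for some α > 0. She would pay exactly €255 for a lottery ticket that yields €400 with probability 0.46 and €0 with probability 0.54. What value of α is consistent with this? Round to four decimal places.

α ≈ 1.7248

EU(lottery) = 0.46·400^α + 0.54·0 = 0.46·400^α.
Equating: 255^α = 0.46·400^α, i.e. 0.6375^α = 0.46.
Taking logs: α·ln(255/400) = ln(0.46), so α = -0.7765288 / -0.4502010 ≈ 1.7248.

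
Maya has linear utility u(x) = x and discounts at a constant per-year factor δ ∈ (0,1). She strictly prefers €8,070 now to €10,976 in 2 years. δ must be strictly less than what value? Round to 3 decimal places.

δ < 0.857

Under u(x) = x this choice says 8070 > δ^2·10976.
Hence δ^2 < 8070/10976 = 0.73524, and x ↦ x^(1/2) is increasing on (0,∞).
δ < 0.73524^(1/2) = 0.857.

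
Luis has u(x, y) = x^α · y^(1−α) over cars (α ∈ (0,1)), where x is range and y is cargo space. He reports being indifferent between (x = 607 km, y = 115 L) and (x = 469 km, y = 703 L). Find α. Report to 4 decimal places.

α ≈ 0.8753

The Cobb–Douglas utilities coincide, so 607^α·115^(1−α) = 469^α·703^(1−α).
Rearrange to (607/469)^α = (703/115)^(1−α) and take logs: α·0.2579260 = (1−α)·1.8104248.
So α/(1−α) = (1.8104248)/(0.2579260) = 7.0191636, and α = 7.0191636/8.0191636 ≈ 0.8753.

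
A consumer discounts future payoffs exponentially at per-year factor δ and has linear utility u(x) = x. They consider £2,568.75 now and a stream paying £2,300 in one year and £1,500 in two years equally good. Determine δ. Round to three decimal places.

δ ≈ 0.750

Equating present values: 2568.75 = 2300δ + 1500δ².
Rearranged: 1500δ² + 2300δ − 2568.75 = 0.
δ = (−2300 + √(2300² + 4·1500·2568.75)) / (2·1500) = (−2300 + √20702500.00) / 3000 ≈ 0.750.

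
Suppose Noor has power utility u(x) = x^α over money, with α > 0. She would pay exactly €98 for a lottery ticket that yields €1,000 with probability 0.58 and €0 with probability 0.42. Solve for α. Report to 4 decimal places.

α ≈ 0.2345

The lottery's expected utility is 0.58·u(1000) + 0.42·u(0) = 0.58·1000^α (since u(0) = 0 for α > 0).
Equating: 98^α = 0.58·1000^α, i.e. 0.0980^α = 0.58.
Take logs: α = ln 0.58 / ln(98/1000) ≈ 0.234514.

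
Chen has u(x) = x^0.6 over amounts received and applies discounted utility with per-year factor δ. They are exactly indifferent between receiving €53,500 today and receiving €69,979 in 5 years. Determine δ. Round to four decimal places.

δ ≈ 0.9683

The payoff in 5 years is discounted by δ^5, so u(53500) = δ^5·u(69979) and δ^5 = u(53500)/u(69979).
Since u(x) = x^0.6, δ^5 = (53500/69979)^0.6 = 0.76452^0.6 = 0.85120.
So δ = 0.85120^(1/5) ≈ 0.9683.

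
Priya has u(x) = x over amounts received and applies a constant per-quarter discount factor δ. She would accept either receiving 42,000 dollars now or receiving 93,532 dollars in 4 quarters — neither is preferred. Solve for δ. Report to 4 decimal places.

δ ≈ 0.8186

Equating discounted utilities: u(42000) = δ^4·u(93532) ⇒ δ^4 = u(42000)/u(93532).
With u(x) = x: δ^4 = 42000/93532 = 0.44904.
Hence δ = (0.44904)^(1/4) = 0.818601.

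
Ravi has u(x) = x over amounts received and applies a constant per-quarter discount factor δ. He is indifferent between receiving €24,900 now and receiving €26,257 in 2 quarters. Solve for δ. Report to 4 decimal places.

δ ≈ 0.9738

Equating discounted utilities: u(24900) = δ^2·u(26257) ⇒ δ^2 = u(24900)/u(26257).
With u(x) = x: δ^2 = 24900/26257 = 0.94832.
So δ = 0.94832^(1/2) ≈ 0.9738.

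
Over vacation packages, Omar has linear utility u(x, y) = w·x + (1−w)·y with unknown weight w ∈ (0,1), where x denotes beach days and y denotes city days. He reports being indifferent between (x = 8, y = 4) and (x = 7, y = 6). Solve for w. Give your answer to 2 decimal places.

Indifference: w·8 + (1−w)·4 = w·7 + (1−w)·6.
Collecting terms: w·1 = (1−w)·2.
So w/(1−w) = 2/1 = 2.0000, giving w = 2/(1+2) = 0.67.

w = 0.67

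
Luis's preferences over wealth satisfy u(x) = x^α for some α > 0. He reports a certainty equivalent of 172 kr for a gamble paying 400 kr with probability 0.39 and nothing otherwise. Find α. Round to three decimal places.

α ≈ 1.116

The lottery's expected utility is 0.39·u(400) + 0.61·u(0) = 0.39·400^α (since u(0) = 0 for α > 0).
Equating: 172^α = 0.39·400^α, i.e. 0.4300^α = 0.39.
Taking logs: α·ln(172/400) = ln(0.39), so α = -0.941609 / -0.843970 ≈ 1.116.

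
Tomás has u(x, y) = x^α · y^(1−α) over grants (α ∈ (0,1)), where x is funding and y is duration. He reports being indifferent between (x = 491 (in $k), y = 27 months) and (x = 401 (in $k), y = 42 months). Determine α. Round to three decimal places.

The Cobb–Douglas utilities coincide, so 491^α·27^(1−α) = 401^α·42^(1−α).
(491/401)^α = (42/27)^(1−α); take logs: α·ln(491/401) = (1−α)·ln(42/27), i.e. α·0.202483 = (1−α)·0.441833.
Thus α·(0.644316) = 0.441833, so α = 0.441833/0.644316 ≈ 0.686.

α ≈ 0.686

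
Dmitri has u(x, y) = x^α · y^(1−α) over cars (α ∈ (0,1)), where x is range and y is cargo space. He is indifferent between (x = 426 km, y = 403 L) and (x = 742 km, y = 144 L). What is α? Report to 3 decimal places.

α ≈ 0.650

Indifference: 426^α · 403^(1−α) = 742^α · 144^(1−α).
Rearrange to (426/742)^α = (144/403)^(1−α) and take logs: α·-0.554910 = (1−α)·-1.029123.
So α/(1−α) = (-1.029123)/(-0.554910) = 1.854576, and α = 1.854576/2.854576 ≈ 0.650.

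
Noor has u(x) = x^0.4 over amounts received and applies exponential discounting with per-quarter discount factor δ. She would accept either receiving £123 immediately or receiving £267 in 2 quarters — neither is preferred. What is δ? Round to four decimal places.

Equating discounted utilities: u(123) = δ^2·u(267) ⇒ δ^2 = u(123)/u(267).
With u(x) = x^0.4: δ^2 = 123^0.4/267^0.4 = (123/267)^0.4 = 0.73343.
Hence δ = (0.73343)^(1/2) = 0.856404.

δ ≈ 0.8564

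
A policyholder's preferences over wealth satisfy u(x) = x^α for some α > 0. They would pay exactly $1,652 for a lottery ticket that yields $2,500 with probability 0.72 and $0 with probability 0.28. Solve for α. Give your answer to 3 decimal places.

α ≈ 0.793

Since u(0) = 0, the lottery's EU is 0.72·2500^α.
Indifference: 1652^α = 0.72·2500^α, so (1652/2500)^α = 0.72.
Take logs: α = ln 0.72 / ln(1652/2500) ≈ 0.79291.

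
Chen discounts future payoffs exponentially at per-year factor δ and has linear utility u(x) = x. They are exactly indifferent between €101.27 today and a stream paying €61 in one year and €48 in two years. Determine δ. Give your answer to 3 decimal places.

The stream is worth 61δ + 48δ² today, so 61δ + 48δ² = 101.27.
So 48δ² + 61δ − 101.27 = 0.
The positive root is δ = [−61 + √(61² + 4·48·101.27)] / (2·48) = (−61 + 152.200)/96 ≈ 0.950.

δ ≈ 0.950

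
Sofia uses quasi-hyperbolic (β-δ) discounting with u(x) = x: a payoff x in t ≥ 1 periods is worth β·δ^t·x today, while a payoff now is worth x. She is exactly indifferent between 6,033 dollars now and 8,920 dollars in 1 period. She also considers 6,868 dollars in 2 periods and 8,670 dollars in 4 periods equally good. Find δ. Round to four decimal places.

δ ≈ 0.8900

The second indifference involves only future payoffs, so β cancels: β·δ^2·6868 = β·δ^4·8670, giving δ^2 = 6868/8670 = 0.79216, so δ = 0.89003.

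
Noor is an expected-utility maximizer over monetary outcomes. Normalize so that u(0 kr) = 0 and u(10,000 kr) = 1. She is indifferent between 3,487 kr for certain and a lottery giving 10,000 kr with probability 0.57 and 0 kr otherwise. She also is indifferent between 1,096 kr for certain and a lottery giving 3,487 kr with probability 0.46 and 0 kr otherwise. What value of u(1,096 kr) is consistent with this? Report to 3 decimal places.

The first gamble pins u(3,487 kr): it must equal 0.57·1 + 0.43·0 = 0.57.
Then u(1,096 kr) = 0.46·u(3,487 kr) + 0.54·u(0 kr) = 0.46·0.57 + 0.54·0.00 = 0.2622.

0.262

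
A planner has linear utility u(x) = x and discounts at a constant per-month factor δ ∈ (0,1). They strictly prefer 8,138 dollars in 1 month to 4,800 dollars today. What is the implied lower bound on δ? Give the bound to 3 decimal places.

The preference means 4800 < δ·8138.
Dividing through by 8138 gives δ > 0.58983.

δ > 0.590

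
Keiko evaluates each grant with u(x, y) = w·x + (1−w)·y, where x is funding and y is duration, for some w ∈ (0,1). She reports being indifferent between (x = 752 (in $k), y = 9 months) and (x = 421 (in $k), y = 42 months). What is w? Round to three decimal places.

Equating utilities: w·752 + (1−w)·9 = w·421 + (1−w)·42.
Collecting terms: w·331 = (1−w)·33.
So w/(1−w) = 33/331 = 0.0997, giving w = 33/(331+33) = 0.091.

w = 0.091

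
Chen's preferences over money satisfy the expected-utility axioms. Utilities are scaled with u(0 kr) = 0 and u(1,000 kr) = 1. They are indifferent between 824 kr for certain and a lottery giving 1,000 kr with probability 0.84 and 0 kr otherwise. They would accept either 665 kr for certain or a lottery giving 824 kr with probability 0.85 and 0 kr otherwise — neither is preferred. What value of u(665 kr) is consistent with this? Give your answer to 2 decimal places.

0.71

From the first indifference, u(824 kr) = 0.84·u(1,000 kr) + 0.16·u(0 kr) = 0.84·1 + 0.16·0 = 0.84.
Then u(665 kr) = 0.85·u(824 kr) + 0.15·u(0 kr) = 0.85·0.84 + 0.15·0.00 = 0.7140.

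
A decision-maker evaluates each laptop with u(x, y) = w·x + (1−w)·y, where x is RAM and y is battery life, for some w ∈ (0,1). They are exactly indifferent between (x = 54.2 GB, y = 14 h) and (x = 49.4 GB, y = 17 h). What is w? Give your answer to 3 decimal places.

w = 0.385

u(54.2,14) = u(49.4,17) means w·54.2 + (1−w)·14 = w·49.4 + (1−w)·17.
Rearranging, 4.8·w − 3·(1−w) = 0.
The marginal rate of substitution is 3/4.8, so w = 3/(4.8+3) = 0.385.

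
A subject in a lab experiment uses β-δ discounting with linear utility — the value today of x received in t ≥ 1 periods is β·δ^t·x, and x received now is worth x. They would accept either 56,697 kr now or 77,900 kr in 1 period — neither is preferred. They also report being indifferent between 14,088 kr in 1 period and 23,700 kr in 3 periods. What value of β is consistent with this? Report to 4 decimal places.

β ≈ 0.9440

The second indifference involves only future payoffs, so β cancels: β·δ^1·14088 = β·δ^3·23700, giving δ^2 = 14088/23700 = 0.59443, so δ = 0.77099.
The first indifference: 56697 = β·δ·77900, so β = 56697/(δ·77900) = 56697/(0.77099·77900) ≈ 0.9440.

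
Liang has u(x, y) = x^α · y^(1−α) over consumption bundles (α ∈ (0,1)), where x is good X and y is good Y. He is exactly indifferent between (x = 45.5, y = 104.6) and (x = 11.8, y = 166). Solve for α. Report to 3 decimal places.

Set the two utilities equal: 45.5^α·104.6^(1−α) = 11.8^α·166^(1−α).
Rearrange to (45.5/11.8)^α = (166/104.6)^(1−α) and take logs: α·1.349613 = (1−α)·0.461844.
So α/(1−α) = (0.461844)/(1.349613) = 0.342205, and α = 0.342205/1.342205 ≈ 0.255.

α ≈ 0.255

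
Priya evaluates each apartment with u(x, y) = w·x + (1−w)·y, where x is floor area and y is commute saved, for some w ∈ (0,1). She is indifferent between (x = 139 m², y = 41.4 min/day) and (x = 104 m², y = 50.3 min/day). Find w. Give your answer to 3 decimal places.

Indifference: w·139 + (1−w)·41.4 = w·104 + (1−w)·50.3.
w·(139−104) = (1−w)·(50.3−41.4), i.e. w·35 = (1−w)·8.9.
Hence w = 8.9/(35+8.9) = 8.9/43.9 = 0.203.

w = 0.203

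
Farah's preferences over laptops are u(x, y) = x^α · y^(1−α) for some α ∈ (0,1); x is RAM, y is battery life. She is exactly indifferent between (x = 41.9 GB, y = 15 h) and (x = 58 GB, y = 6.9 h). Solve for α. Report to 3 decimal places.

Indifference: 41.9^α · 15^(1−α) = 58^α · 6.9^(1−α).
Taking logs: α·ln 41.9 + (1−α)·ln 15 = α·ln 58 + (1−α)·ln 6.9, i.e. α·-0.325157 = (1−α)·-0.776529.
So α/(1−α) = (-0.776529)/(-0.325157) = 2.388166, and α = 2.388166/3.388166 ≈ 0.705.

α ≈ 0.705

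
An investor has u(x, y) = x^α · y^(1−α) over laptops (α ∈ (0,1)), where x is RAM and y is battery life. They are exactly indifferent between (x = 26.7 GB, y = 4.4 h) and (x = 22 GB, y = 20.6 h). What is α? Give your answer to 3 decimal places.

Set the two utilities equal: 26.7^α·4.4^(1−α) = 22^α·20.6^(1−α).
Rearrange to (26.7/22)^α = (20.6/4.4)^(1−α) and take logs: α·0.193621 = (1−α)·1.543687.
Thus α·(1.737308) = 1.543687, so α = 1.543687/1.737308 ≈ 0.889.

α ≈ 0.889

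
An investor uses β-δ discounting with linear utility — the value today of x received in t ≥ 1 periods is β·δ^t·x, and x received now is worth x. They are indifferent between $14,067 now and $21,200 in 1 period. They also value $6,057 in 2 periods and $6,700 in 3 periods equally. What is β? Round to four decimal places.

From the later pair, β·δ^2·6057 = β·δ^3·6700; dividing through, δ = 6057/6700 = 0.90403.
Substituting δ into 14067 = β·δ·21200: β = 14067/(19165.433) ≈ 0.7340.

β ≈ 0.7340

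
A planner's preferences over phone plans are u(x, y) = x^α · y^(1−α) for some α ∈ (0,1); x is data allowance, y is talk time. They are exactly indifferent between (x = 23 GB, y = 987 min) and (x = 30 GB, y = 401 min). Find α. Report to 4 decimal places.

α ≈ 0.7722

The Cobb–Douglas utilities coincide, so 23^α·987^(1−α) = 30^α·401^(1−α).
Taking logs: α·ln 23 + (1−α)·ln 987 = α·ln 30 + (1−α)·ln 401, i.e. α·-0.2657032 = (1−α)·-0.9007086.
Thus α·(-1.1664118) = -0.9007086, so α = -0.9007086/-1.1664118 ≈ 0.7722.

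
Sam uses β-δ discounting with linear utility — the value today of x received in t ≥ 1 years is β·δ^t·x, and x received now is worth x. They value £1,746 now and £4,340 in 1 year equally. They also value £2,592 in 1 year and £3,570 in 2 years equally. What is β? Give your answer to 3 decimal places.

The second indifference involves only future payoffs, so β cancels: β·δ^1·2592 = β·δ^2·3570, giving δ = 2592/3570 = 0.72605.
The first indifference: 1746 = β·δ·4340, so β = 1746/(δ·4340) = 1746/(0.72605·4340) ≈ 0.554.

β ≈ 0.554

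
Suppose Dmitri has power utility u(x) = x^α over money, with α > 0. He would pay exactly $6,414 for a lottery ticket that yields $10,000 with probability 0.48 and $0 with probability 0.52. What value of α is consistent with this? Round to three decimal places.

α ≈ 1.653

Since u(0) = 0, the lottery's EU is 0.48·10000^α.
Indifference: 6414^α = 0.48·10000^α, so (6414/10000)^α = 0.48.
Take logs: α = ln 0.48 / ln(6414/10000) ≈ 1.65270.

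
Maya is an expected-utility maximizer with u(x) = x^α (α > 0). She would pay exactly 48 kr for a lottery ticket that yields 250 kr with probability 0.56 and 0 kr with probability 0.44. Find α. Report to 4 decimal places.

Since u(0) = 0, the lottery's EU is 0.56·250^α.
Indifference: 48^α = 0.56·250^α, so (48/250)^α = 0.56.
α = ln(0.56) / ln(48/250) = -0.5798185/-1.6502599 ≈ 0.3513.

α ≈ 0.3513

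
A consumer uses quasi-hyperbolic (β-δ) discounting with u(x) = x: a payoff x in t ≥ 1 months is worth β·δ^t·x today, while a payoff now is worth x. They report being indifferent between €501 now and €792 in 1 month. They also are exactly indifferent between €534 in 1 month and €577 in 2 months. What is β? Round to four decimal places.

The second indifference involves only future payoffs, so β cancels: β·δ^1·534 = β·δ^2·577, giving δ = 534/577 = 0.92548.
Substituting δ into 501 = β·δ·792: β = 501/(732.977) ≈ 0.6835.

β ≈ 0.6835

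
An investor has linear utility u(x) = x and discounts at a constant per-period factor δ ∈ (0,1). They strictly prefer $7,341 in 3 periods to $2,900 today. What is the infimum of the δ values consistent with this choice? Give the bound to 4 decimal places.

δ > 0.7337

Comparing present values: 2900 < δ^3·7341.
Hence δ^3 > 2900/7341 = 0.39504, and x ↦ x^(1/3) is increasing on (0,∞).
δ > 0.39504^(1/3) = 0.7337.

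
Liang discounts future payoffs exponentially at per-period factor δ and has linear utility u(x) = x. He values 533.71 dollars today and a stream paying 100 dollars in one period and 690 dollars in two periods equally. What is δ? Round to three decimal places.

Present value of the stream is 100·δ + 690·δ². Indifference gives 100δ + 690δ² = 533.71.
That is, 690δ² + 100δ − 533.71 = 0, a quadratic in δ.
δ = (−100 + √(100² + 4·690·533.71)) / (2·690) = (−100 + √1483039.60) / 1380 ≈ 0.810.

δ ≈ 0.810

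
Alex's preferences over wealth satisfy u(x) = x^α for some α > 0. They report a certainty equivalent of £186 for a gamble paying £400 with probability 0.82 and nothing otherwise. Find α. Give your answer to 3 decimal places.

The lottery's expected utility is 0.82·u(400) + 0.18·u(0) = 0.82·400^α (since u(0) = 0 for α > 0).
Equating: 186^α = 0.82·400^α, i.e. 0.4650^α = 0.82.
α = ln(0.82) / ln(186/400) = -0.198451/-0.765718 ≈ 0.259.

α ≈ 0.259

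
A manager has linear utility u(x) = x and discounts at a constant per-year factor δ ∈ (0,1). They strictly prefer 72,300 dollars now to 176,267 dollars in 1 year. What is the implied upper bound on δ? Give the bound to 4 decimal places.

Under u(x) = x this choice says 72300 > δ·176267.
Dividing through by 176267 gives δ < 0.41017.

δ < 0.4102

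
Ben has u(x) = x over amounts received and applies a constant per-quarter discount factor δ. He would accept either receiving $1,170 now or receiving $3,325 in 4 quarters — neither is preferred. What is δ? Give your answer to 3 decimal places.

Indifference means u(1170) = δ^4 · u(3325), so δ^4 = u(1170)/u(3325).
With u(x) = x: δ^4 = 1170/3325 = 0.35188.
Hence δ = (0.35188)^(1/4) = 0.77019.

δ ≈ 0.770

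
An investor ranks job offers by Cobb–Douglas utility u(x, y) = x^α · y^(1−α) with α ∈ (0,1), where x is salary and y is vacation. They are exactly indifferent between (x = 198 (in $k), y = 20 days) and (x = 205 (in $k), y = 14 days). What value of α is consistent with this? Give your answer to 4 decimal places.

The Cobb–Douglas utilities coincide, so 198^α·20^(1−α) = 205^α·14^(1−α).
Rearrange to (198/205)^α = (14/20)^(1−α) and take logs: α·-0.0347429 = (1−α)·-0.3566749.
Thus α·(-0.3914178) = -0.3566749, so α = -0.3566749/-0.3914178 ≈ 0.9112.

α ≈ 0.9112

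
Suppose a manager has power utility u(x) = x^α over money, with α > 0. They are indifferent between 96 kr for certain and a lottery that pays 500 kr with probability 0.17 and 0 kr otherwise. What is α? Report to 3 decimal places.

α ≈ 1.074

Since u(0) = 0, the lottery's EU is 0.17·500^α.
Setting u(96) equal to that: 96^α = 0.17·500^α ⇒ (96/500)^α = 0.17.
Taking logs: α·ln(96/500) = ln(0.17), so α = -1.771957 / -1.650260 ≈ 1.074.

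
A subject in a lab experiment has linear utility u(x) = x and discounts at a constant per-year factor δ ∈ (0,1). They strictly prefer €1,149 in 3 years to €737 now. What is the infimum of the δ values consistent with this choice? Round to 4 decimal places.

The preference means 737 < δ^3·1149.
Hence δ^3 > 737/1149 = 0.64143, and x ↦ x^(1/3) is increasing on (0,∞).
δ > 0.64143^(1/3) = 0.8624.

δ > 0.8624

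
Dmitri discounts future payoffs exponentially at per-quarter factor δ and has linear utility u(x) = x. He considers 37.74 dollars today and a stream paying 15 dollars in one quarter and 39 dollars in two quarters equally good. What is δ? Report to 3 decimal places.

δ ≈ 0.810

The stream is worth 15δ + 39δ² today, so 15δ + 39δ² = 37.74.
That is, 39δ² + 15δ − 37.74 = 0, a quadratic in δ.
δ = (−15 + √(15² + 4·39·37.74)) / (2·39) = (−15 + √6112.44) / 78 ≈ 0.810.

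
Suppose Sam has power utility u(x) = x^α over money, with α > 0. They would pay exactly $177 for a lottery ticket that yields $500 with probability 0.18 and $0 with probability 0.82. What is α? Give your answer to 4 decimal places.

The lottery's expected utility is 0.18·u(500) + 0.82·u(0) = 0.18·500^α (since u(0) = 0 for α > 0).
Equating: 177^α = 0.18·500^α, i.e. 0.3540^α = 0.18.
Take logs: α = ln 0.18 / ln(177/500) ≈ 1.651292.

α ≈ 1.6513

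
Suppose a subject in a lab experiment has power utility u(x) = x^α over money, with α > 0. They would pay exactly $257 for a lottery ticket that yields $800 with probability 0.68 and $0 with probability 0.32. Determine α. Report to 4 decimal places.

α ≈ 0.3396

EU(lottery) = 0.68·800^α + 0.32·0 = 0.68·800^α.
Setting u(257) equal to that: 257^α = 0.68·800^α ⇒ (257/800)^α = 0.68.
α = ln(0.68) / ln(257/800) = -0.3856625/-1.1355356 ≈ 0.3396.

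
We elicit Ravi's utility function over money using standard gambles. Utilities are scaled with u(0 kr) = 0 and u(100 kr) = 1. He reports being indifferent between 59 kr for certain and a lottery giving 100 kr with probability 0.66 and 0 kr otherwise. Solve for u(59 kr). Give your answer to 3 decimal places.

0.660

By the standard-gamble method, u(59 kr) is just the indifference probability on the best outcome: 0.66.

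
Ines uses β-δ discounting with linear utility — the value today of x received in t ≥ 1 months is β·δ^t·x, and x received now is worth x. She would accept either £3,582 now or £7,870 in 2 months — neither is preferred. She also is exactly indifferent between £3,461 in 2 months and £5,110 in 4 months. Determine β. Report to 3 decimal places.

From the later pair, β·δ^2·3461 = β·δ^4·5110; dividing through, δ^2 = 3461/5110 = 0.67730, so δ = 0.82298.
Substituting δ into 3582 = β·δ^2·7870: β = 3582/(5330.346) ≈ 0.672.

β ≈ 0.672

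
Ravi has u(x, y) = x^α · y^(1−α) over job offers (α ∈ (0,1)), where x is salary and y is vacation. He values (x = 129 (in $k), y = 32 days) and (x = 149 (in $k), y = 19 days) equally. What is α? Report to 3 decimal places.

Indifference: 129^α · 32^(1−α) = 149^α · 19^(1−α).
Taking logs: α·ln 129 + (1−α)·ln 32 = α·ln 149 + (1−α)·ln 19, i.e. α·-0.144134 = (1−α)·-0.521297.
So α/(1−α) = (-0.521297)/(-0.144134) = 3.616752, and α = 3.616752/4.616752 ≈ 0.783.

α ≈ 0.783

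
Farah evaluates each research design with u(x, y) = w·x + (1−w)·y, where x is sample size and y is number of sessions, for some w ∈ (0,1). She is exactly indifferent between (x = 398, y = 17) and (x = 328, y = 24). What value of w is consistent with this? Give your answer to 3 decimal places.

w = 0.091

Equating utilities: w·398 + (1−w)·17 = w·328 + (1−w)·24.
w·(398−328) = (1−w)·(24−17), i.e. w·70 = (1−w)·7.
The marginal rate of substitution is 7/70, so w = 7/(70+7) = 0.091.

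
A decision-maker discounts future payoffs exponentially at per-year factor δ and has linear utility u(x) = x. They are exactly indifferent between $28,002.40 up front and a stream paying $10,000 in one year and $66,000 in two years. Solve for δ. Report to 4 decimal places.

δ ≈ 0.5800

Equating present values: 28002.40 = 10000δ + 66000δ².
So 66000δ² + 10000δ − 28002.40 = 0.
By the quadratic formula (taking the positive root), δ = (−10000 + √7492633600.00) / 132000 ≈ 0.5800.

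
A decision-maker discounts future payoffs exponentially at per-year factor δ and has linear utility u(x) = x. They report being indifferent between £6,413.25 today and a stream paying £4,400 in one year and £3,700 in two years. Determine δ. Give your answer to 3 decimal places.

δ ≈ 0.850

Equating present values: 6413.25 = 4400δ + 3700δ².
So 3700δ² + 4400δ − 6413.25 = 0.
δ = (−4400 + √(4400² + 4·3700·6413.25)) / (2·3700) = (−4400 + √114276100.00) / 7400 ≈ 0.850.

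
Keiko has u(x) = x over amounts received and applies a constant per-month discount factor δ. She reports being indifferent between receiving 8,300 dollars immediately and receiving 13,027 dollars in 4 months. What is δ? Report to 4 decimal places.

The payoff in 4 months is discounted by δ^4, so u(8300) = δ^4·u(13027) and δ^4 = u(8300)/u(13027).
With u(x) = x: δ^4 = 8300/13027 = 0.63714.
So δ = 0.63714^(1/4) ≈ 0.8934.

δ ≈ 0.8934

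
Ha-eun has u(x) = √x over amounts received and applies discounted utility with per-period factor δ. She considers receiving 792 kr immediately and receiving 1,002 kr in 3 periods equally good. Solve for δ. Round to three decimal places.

Indifference means u(792) = δ^3 · u(1002), so δ^3 = u(792)/u(1002).
Since u(x) = √x, δ^3 = √(792/1002) = 0.88906.
Hence δ = (0.88906)^(1/3) = 0.96156.

δ ≈ 0.962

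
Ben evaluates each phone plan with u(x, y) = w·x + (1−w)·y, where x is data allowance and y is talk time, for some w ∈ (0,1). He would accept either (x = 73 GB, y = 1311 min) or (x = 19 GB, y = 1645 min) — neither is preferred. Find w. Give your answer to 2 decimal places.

w = 0.86

Indifference: w·73 + (1−w)·1311 = w·19 + (1−w)·1645.
Rearranging, 54·w − 334·(1−w) = 0.
Hence w = 334/(54+334) = 334/388 = 0.86.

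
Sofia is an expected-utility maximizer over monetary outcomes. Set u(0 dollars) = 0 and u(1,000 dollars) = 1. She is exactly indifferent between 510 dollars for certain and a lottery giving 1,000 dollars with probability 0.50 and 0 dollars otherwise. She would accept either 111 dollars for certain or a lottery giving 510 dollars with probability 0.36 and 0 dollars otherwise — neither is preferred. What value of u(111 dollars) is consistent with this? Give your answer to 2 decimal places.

First, u(510 dollars) = 0.50·u(1,000 dollars) + 0.50·u(0 dollars) = 0.50.
The second indifference gives u(111 dollars) = 0.36·u(510 dollars) + 0.64·u(0 dollars) = 0.36·0.50 + 0.64·0.00 = 0.1800.

0.18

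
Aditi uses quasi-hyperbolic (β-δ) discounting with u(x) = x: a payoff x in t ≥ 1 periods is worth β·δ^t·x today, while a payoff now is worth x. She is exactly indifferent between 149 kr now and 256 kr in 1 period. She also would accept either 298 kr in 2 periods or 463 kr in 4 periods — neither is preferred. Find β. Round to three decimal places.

Both payoffs in the second observation are in the future, so β drops out: δ^2·298 = δ^4·463 ⇒ δ^2 = 298/463 = 0.64363, so δ = 0.80226.
Now use the now-vs-future pair: 149 = β·δ·256 gives β = 149/(0.80226·256) ≈ 0.725.

β ≈ 0.725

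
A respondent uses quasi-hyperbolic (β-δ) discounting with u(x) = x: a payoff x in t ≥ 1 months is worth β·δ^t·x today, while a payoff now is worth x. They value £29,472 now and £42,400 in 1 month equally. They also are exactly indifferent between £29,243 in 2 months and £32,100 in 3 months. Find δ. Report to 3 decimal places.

δ ≈ 0.911

Both payoffs in the second observation are in the future, so β drops out: δ^2·29243 = δ^3·32100 ⇒ δ = 29243/32100 = 0.91100.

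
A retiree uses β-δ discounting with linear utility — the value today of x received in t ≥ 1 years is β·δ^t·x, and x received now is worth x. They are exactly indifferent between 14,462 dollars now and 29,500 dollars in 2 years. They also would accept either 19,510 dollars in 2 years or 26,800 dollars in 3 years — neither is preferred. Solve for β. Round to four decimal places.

Both payoffs in the second observation are in the future, so β drops out: δ^2·19510 = δ^3·26800 ⇒ δ = 19510/26800 = 0.72799.
Now use the now-vs-future pair: 14462 = β·δ^2·29500 gives β = 14462/(0.52996·29500) ≈ 0.9250.

β ≈ 0.9250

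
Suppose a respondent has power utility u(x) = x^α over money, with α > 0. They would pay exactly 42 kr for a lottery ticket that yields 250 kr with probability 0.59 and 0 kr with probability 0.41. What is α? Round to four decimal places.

Since u(0) = 0, the lottery's EU is 0.59·250^α.
Equating: 42^α = 0.59·250^α, i.e. 0.1680^α = 0.59.
Take logs: α = ln 0.59 / ln(42/250) ≈ 0.295793.

α ≈ 0.2958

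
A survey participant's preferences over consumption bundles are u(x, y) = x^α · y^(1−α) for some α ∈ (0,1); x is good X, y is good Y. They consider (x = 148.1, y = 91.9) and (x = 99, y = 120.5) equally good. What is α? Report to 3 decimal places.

The Cobb–Douglas utilities coincide, so 148.1^α·91.9^(1−α) = 99^α·120.5^(1−α).
(148.1/99)^α = (120.5/91.9)^(1−α); take logs: α·ln(148.1/99) = (1−α)·ln(120.5/91.9), i.e. α·0.402768 = (1−α)·0.270949.
With A = 0.402768 and B = 0.270949: α·A = (1−α)·B, so α = B/(A+B) = 0.270949/0.673717 ≈ 0.402.

α ≈ 0.402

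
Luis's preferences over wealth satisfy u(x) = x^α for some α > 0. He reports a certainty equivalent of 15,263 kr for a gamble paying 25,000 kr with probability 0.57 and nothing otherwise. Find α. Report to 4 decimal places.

α ≈ 1.1392

Since u(0) = 0, the lottery's EU is 0.57·25000^α.
Setting u(15263) equal to that: 15263^α = 0.57·25000^α ⇒ (15263/25000)^α = 0.57.
α = ln(0.57) / ln(15263/25000) = -0.5621189/-0.4934442 ≈ 1.1392.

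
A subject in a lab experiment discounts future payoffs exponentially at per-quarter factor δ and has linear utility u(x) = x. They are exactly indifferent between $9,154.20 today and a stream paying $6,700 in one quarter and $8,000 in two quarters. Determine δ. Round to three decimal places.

δ ≈ 0.730

Equating present values: 9154.20 = 6700δ + 8000δ².
So 8000δ² + 6700δ − 9154.20 = 0.
The positive root is δ = [−6700 + √(6700² + 4·8000·9154.20)] / (2·8000) = (−6700 + 18380.000)/16000 ≈ 0.730.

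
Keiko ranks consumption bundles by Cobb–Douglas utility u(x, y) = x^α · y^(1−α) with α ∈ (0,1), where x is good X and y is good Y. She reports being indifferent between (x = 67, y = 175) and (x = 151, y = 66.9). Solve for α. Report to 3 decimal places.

Set the two utilities equal: 67^α·175^(1−α) = 151^α·66.9^(1−α).
(67/151)^α = (66.9/175)^(1−α); take logs: α·ln(67/151) = (1−α)·ln(66.9/175), i.e. α·-0.812587 = (1−α)·-0.961587.
Thus α·(-1.774174) = -0.961587, so α = -0.961587/-1.774174 ≈ 0.542.

α ≈ 0.542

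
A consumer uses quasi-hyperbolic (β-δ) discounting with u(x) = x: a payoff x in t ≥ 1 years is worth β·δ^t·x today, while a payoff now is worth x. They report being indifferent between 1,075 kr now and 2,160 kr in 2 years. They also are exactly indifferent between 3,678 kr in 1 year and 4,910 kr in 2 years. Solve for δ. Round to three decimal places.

From the later pair, β·δ^1·3678 = β·δ^2·4910; dividing through, δ = 3678/4910 = 0.74908.

δ ≈ 0.749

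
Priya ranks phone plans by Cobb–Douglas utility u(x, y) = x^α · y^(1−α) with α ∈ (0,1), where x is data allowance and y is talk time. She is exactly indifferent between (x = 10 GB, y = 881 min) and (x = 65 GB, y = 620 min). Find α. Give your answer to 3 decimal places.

The Cobb–Douglas utilities coincide, so 10^α·881^(1−α) = 65^α·620^(1−α).
(10/65)^α = (620/881)^(1−α); take logs: α·ln(10/65) = (1−α)·ln(620/881), i.e. α·-1.871802 = (1−α)·-0.351338.
So α/(1−α) = (-0.351338)/(-1.871802) = 0.187700, and α = 0.187700/1.187700 ≈ 0.158.

α ≈ 0.158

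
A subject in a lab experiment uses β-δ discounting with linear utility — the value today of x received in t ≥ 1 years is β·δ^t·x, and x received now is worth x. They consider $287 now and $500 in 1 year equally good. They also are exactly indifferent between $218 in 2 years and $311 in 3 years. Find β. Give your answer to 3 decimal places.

β ≈ 0.819

The second indifference involves only future payoffs, so β cancels: β·δ^2·218 = β·δ^3·311, giving δ = 218/311 = 0.70096.
The first indifference: 287 = β·δ·500, so β = 287/(δ·500) = 287/(0.70096·500) ≈ 0.819.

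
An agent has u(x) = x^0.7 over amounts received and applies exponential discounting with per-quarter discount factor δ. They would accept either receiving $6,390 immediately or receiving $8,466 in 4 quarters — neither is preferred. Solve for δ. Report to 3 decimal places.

Indifference means u(6390) = δ^4 · u(8466), so δ^4 = u(6390)/u(8466).
Since u(x) = x^0.7, δ^4 = (6390/8466)^0.7 = 0.75478^0.7 = 0.82125.
So δ = 0.82125^(1/4) ≈ 0.952.

δ ≈ 0.952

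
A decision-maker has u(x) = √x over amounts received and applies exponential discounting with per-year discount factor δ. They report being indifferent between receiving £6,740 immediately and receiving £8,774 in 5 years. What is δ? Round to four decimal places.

Indifference means u(6740) = δ^5 · u(8774), so δ^5 = u(6740)/u(8774).
Since u(x) = √x, δ^5 = √(6740/8774) = 0.87646.
Taking the 5th root: δ = 0.87646^(1/5) ≈ 0.9740.

δ ≈ 0.9740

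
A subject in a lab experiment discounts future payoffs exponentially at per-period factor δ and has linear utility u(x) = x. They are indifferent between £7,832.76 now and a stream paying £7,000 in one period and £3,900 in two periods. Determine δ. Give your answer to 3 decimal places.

δ ≈ 0.780

Present value of the stream is 7000·δ + 3900·δ². Indifference gives 7000δ + 3900δ² = 7832.76.
That is, 3900δ² + 7000δ − 7832.76 = 0, a quadratic in δ.
The positive root is δ = [−7000 + √(7000² + 4·3900·7832.76)] / (2·3900) = (−7000 + 13084.000)/7800 ≈ 0.780.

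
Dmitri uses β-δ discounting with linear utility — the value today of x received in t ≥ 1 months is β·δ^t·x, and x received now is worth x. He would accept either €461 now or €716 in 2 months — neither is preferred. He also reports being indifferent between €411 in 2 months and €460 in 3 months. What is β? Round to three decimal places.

Both payoffs in the second observation are in the future, so β drops out: δ^2·411 = δ^3·460 ⇒ δ = 411/460 = 0.89348.
The first indifference: 461 = β·δ^2·716, so β = 461/(δ^2·716) = 461/(0.79830·716) ≈ 0.807.

β ≈ 0.807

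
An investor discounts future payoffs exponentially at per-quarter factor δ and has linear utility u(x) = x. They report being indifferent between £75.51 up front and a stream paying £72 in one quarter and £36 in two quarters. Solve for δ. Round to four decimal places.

δ ≈ 0.7600

Present value of the stream is 72·δ + 36·δ². Indifference gives 72δ + 36δ² = 75.51.
So 36δ² + 72δ − 75.51 = 0.
The positive root is δ = [−72 + √(72² + 4·36·75.51)] / (2·36) = (−72 + 126.718)/72 ≈ 0.7600.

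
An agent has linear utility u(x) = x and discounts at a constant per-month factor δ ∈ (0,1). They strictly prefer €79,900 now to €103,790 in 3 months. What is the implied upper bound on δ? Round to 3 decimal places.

δ < 0.916

Under u(x) = x this choice says 79900 > δ^3·103790.
Dividing by 103790: δ^3 < 0.76982. Both sides are positive, so the cube root keeps the direction.
δ < 0.76982^(1/3) = 0.916.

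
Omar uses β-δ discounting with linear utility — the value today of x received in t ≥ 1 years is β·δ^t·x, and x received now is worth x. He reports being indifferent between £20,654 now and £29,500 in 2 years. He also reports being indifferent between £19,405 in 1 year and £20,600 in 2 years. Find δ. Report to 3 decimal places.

Both payoffs in the second observation are in the future, so β drops out: δ^1·19405 = δ^2·20600 ⇒ δ = 19405/20600 = 0.94199.

δ ≈ 0.942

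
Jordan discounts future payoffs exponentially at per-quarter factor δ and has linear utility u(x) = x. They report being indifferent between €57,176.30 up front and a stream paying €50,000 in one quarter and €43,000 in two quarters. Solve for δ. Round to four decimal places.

δ ≈ 0.7100

The stream is worth 50000δ + 43000δ² today, so 50000δ + 43000δ² = 57176.30.
Rearranged: 43000δ² + 50000δ − 57176.30 = 0.
The positive root is δ = [−50000 + √(50000² + 4·43000·57176.30)] / (2·43000) = (−50000 + 111060.000)/86000 ≈ 0.7100.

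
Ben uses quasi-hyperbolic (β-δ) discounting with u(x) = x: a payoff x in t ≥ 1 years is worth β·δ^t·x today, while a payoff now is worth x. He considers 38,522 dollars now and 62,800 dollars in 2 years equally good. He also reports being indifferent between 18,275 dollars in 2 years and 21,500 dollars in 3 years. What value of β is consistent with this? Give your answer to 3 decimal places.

β ≈ 0.849

From the later pair, β·δ^2·18275 = β·δ^3·21500; dividing through, δ = 18275/21500 = 0.85000.
Now use the now-vs-future pair: 38522 = β·δ^2·62800 gives β = 38522/(0.72250·62800) ≈ 0.849.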